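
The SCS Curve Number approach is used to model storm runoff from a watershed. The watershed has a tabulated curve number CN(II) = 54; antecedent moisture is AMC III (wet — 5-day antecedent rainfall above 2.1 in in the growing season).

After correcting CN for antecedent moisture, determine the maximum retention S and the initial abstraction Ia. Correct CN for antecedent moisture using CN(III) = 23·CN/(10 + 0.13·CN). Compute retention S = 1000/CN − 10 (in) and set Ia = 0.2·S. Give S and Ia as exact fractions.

S = 100/27 in ≈ 3.704 in; Ia = 20/27 in ≈ 0.741 in

CN(III) from CN(II)=54: (23·54)/(10 + 0.13·54) = 2700/37 ≈ 72.973
Retention S: 1000/CN − 10 with CN=72.973 → S = 100/27 ≈ 3.704 in
Ia = 0.2·(100/27) = 20/27 in ≈ 0.741 in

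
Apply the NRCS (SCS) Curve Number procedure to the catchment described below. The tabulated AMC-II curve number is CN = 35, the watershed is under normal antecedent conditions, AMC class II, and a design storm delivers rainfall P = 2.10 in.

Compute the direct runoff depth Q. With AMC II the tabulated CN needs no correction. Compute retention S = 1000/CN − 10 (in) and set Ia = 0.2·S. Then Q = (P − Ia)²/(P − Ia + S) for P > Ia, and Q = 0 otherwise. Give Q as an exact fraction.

Q = 0 in ≈ 0.000 in

AMC II — tabulated CN = 35 applies directly.
Retention S: 1000/CN − 10 with CN=35.000 → S = 130/7 ≈ 18.571 in
Ia = 0.2·(130/7) = 26/7 in ≈ 3.714 in
P = 2.100 ≤ Ia = 3.714 in: entire storm abstracted, Q = 0.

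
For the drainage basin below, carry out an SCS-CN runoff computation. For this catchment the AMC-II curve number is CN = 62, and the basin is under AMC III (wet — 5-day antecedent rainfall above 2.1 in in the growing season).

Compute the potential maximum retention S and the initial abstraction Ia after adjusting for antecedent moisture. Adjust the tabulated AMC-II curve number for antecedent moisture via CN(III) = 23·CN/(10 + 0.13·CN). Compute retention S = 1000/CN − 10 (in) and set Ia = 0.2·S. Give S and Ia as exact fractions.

Adjust CN=62 to AMC III: 23·62/(10 + 0.13·62) → 1426 ÷ (903/50) = 71300/903 ≈ 78.959
Max retention: S = 1000/(71300/903) − 10 = 1900/713 in (≈ 2.665 in)
Ia = 0.2S: 0.2·2.665 = 0.533 in (exactly 380/713)

S = 1900/713 in ≈ 2.665 in; Ia = 380/713 in ≈ 0.533 in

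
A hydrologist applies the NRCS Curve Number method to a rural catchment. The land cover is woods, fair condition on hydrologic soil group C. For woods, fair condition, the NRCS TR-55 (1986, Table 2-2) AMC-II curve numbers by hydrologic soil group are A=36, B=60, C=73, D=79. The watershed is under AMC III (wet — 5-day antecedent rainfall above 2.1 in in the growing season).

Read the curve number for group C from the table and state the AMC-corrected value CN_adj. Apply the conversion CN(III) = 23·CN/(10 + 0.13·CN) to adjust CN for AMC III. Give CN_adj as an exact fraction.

NRCS table: woods, fair condition, soil group C → CN(II) = 73
CN(III) from CN(II)=73: (23·73)/(10 + 0.13·73) = 167900/1949 ≈ 86.147

CN_adj = 167900/1949 ≈ 86.147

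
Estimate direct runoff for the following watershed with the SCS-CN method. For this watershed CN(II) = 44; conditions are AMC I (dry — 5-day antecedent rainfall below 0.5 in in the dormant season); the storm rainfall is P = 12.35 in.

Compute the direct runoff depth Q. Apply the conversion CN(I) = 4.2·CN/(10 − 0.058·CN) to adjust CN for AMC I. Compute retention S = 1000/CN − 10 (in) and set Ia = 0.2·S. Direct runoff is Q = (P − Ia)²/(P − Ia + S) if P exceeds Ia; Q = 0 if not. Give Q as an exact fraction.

Q = 17230801/15939660 in ≈ 1.081 in

CN(I) from CN(II)=44: (4.2·44)/(10 − 0.058·44) = 3300/133 ≈ 24.812
S = 1000/(3300/133) − 10 = 1000/33 in ≈ 30.303 in
Initial abstraction Ia = S/5 = (1000/33)/5 = 200/33 ≈ 6.061 in
Excess rainfall: 12.350 − 6.061 = 6.289 in; P > Ia so Q > 0
Runoff Q = (P−Ia)²/(P−Ia+S) = (6.289)²/(6.289+30.303) = 17230801/15939660 ≈ 1.081 in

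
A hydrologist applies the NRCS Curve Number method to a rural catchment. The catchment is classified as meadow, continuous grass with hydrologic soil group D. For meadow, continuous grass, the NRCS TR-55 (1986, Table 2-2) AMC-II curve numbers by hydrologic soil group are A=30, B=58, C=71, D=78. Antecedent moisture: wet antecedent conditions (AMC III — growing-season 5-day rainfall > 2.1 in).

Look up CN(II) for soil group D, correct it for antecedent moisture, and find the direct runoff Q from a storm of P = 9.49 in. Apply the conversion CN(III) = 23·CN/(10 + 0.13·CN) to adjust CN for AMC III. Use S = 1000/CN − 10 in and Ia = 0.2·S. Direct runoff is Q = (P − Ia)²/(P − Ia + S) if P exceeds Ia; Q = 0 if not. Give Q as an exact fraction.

Q = 687660538009/84250994100 in ≈ 8.162 in

NRCS table: meadow, continuous grass, soil group D → CN(II) = 78
CN(III) from CN(II)=78: (23·78)/(10 + 0.13·78) = 89700/1007 ≈ 89.076
Max retention: S = 1000/(89700/1007) − 10 = 1100/897 in (≈ 1.226 in)
Initial abstraction Ia = S/5 = (1100/897)/5 = 220/897 ≈ 0.245 in
Since P=9.490 > Ia=0.245: effective rainfall P−Ia = 829253/89700 in
Runoff Q = (P−Ia)²/(P−Ia+S) = (9.245)²/(9.245+1.226) = 687660538009/84250994100 ≈ 8.162 in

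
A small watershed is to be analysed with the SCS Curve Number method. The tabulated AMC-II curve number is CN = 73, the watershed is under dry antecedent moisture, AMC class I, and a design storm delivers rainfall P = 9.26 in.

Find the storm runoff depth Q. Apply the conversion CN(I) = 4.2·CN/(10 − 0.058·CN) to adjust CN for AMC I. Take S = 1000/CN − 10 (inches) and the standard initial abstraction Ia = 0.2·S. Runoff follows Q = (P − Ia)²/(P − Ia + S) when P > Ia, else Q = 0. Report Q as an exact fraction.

Q = 36707877649/10643951150 in ≈ 3.449 in

Adjust CN=73 to AMC I: 4.2·73/(10 − 0.058·73) → (1533/5) ÷ (2883/500) = 51100/961 ≈ 53.174
Max retention: S = 1000/(51100/961) − 10 = 4500/511 in (≈ 8.806 in)
Ia = 0.2·(4500/511) = 900/511 in ≈ 1.761 in
P − Ia = 9.260 − 1.761 = 191593/25550 ≈ 7.499 in (> 0, runoff occurs)
Q: (191593/25550)² ÷ (416593/25550) = 36707877649/10643951150 in (≈ 3.449 in)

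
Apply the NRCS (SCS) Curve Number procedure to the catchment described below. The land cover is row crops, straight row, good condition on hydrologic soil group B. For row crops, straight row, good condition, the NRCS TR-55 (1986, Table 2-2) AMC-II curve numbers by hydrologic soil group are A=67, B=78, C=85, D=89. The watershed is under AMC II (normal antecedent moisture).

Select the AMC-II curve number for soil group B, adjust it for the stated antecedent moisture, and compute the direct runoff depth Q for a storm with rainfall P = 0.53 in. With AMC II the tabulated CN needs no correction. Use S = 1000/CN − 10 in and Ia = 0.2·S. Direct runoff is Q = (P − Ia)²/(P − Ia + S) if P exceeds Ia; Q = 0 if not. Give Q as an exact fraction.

NRCS table: row crops, straight row, good condition, soil group B → CN(II) = 78
CN(II) = 78; AMC II needs no correction.
Max retention: S = 1000/78 − 10 = 110/39 in (≈ 2.821 in)
Ia = 0.2·(110/39) = 22/39 in ≈ 0.564 in
P = 0.530 ≤ Ia = 0.564 in: entire storm abstracted, Q = 0.

Q = 0 in ≈ 0.000 in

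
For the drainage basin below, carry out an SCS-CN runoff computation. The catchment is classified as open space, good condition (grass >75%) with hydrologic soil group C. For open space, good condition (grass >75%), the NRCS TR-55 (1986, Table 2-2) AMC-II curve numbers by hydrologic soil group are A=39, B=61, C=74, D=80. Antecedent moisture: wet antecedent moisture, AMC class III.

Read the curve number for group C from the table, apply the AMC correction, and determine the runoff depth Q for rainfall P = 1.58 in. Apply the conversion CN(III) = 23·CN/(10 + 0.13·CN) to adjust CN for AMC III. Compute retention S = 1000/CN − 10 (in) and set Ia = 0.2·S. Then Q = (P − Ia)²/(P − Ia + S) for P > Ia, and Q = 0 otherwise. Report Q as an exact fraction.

Q = 2940784441/5073193950 in ≈ 0.580 in

NRCS table: open space, good condition (grass >75%), soil group C → CN(II) = 74
CN(III) from CN(II)=74: (23·74)/(10 + 0.13·74) = 85100/981 ≈ 86.748
S = 1000/(85100/981) − 10 = 1300/851 in ≈ 1.528 in
Ia = 0.2·(1300/851) = 260/851 in ≈ 0.306 in
P − Ia = 1.580 − 0.306 = 54229/42550 ≈ 1.274 in (> 0, runoff occurs)
Q: (54229/42550)² ÷ (119229/42550) = 2940784441/5073193950 in (≈ 0.580 in)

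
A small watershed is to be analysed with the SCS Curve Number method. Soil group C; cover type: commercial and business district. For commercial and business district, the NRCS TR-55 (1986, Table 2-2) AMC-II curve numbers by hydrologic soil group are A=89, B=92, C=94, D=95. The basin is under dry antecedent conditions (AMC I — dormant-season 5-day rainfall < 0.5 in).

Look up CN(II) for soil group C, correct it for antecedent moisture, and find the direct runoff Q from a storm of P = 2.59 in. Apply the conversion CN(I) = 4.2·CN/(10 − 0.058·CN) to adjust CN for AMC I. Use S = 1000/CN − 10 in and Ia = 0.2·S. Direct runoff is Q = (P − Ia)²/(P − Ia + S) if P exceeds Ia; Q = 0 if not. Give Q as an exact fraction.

Q = 5656694521/4119441900 in ≈ 1.373 in

NRCS table: commercial and business district, soil group C → CN(II) = 94
CN(I) from CN(II)=94: (4.2·94)/(10 − 0.058·94) = 32900/379 ≈ 86.807
Retention S: 1000/CN − 10 with CN=86.807 → S = 500/329 ≈ 1.520 in
Initial abstraction Ia = S/5 = (500/329)/5 = 100/329 ≈ 0.304 in
Since P=2.590 > Ia=0.304: effective rainfall P−Ia = 75211/32900 in
Q = (75211/32900)²/((75211/32900) + 500/329) = (5656694521/1082410000)/(125211/32900) = 5656694521/4119441900 in ≈ 1.373 in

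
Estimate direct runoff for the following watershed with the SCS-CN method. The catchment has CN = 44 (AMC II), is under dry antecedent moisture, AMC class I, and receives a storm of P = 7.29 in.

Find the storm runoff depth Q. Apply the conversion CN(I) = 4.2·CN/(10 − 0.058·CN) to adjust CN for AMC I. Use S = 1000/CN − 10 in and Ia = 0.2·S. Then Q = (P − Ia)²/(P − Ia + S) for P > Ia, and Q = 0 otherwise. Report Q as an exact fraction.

Q = 16459249/343388100 in ≈ 0.048 in

CN(I) from CN(II)=44: (4.2·44)/(10 − 0.058·44) = 3300/133 ≈ 24.812
Retention S: 1000/CN − 10 with CN=24.812 → S = 1000/33 ≈ 30.303 in
Ia = 0.2·(1000/33) = 200/33 in ≈ 6.061 in
Excess rainfall: 7.290 − 6.061 = 1.229 in; P > Ia so Q > 0
Runoff Q = (P−Ia)²/(P−Ia+S) = (1.229)²/(1.229+30.303) = 16459249/343388100 ≈ 0.048 in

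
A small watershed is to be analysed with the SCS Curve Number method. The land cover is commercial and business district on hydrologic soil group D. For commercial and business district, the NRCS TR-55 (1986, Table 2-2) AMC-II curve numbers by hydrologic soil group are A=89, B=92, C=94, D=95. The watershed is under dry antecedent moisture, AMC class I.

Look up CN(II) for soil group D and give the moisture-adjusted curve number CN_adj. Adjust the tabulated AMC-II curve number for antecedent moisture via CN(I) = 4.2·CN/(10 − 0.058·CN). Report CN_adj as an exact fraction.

NRCS table: commercial and business district, soil group D → CN(II) = 95
CN(I) from CN(II)=95: (4.2·95)/(10 − 0.058·95) = 39900/449 ≈ 88.864

CN_adj = 39900/449 ≈ 88.864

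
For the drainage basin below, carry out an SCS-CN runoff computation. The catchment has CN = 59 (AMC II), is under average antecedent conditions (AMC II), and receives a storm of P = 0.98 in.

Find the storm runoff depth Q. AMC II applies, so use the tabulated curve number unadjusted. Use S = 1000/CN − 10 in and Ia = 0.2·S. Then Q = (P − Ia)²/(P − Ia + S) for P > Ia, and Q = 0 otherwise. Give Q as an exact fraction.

Q = 0 in ≈ 0.000 in

CN(II) = 59; AMC II needs no correction.
S = 1000/59 − 10 = 410/59 in ≈ 6.949 in
Initial abstraction Ia = S/5 = (410/59)/5 = 82/59 ≈ 1.390 in
P = 0.980 ≤ Ia = 1.390 in: entire storm abstracted, Q = 0.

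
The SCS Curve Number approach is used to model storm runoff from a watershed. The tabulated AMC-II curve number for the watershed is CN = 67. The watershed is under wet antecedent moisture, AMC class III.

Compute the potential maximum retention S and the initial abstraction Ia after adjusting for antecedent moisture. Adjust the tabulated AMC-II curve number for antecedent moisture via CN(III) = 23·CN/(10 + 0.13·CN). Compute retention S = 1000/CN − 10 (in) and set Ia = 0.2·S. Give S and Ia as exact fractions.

S = 3300/1541 in ≈ 2.141 in; Ia = 660/1541 in ≈ 0.428 in

Adjust CN=67 to AMC III: 23·67/(10 + 0.13·67) → 1541 ÷ (1871/100) = 154100/1871 ≈ 82.362
Retention S: 1000/CN − 10 with CN=82.362 → S = 3300/1541 ≈ 2.141 in
Ia = 0.2S: 0.2·2.141 = 0.428 in (exactly 660/1541)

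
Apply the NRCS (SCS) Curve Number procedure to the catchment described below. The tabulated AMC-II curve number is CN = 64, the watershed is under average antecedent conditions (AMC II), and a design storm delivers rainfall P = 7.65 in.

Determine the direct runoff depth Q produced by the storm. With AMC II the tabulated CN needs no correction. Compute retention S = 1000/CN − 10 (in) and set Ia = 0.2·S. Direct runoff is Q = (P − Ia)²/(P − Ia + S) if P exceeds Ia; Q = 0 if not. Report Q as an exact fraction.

Q = 841/240 in ≈ 3.504 in

CN(II) = 64; AMC II needs no correction.
Max retention: S = 1000/64 − 10 = 45/8 in (≈ 5.625 in)
Ia = 0.2S: 0.2·5.625 = 1.125 in (exactly 9/8)
Since P=7.650 > Ia=1.125: effective rainfall P−Ia = 261/40 in
Q = (261/40)²/((261/40) + 45/8) = (68121/1600)/(243/20) = 841/240 in ≈ 3.504 in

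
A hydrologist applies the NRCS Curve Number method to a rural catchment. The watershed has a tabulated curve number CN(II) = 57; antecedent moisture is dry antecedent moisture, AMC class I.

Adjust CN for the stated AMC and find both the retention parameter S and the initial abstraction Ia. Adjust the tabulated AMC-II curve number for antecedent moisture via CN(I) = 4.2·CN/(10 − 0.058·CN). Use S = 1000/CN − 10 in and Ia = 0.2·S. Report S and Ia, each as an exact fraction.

CN(I) from CN(II)=57: (4.2·57)/(10 − 0.058·57) = 119700/3347 ≈ 35.763
Retention S: 1000/CN − 10 with CN=35.763 → S = 21500/1197 ≈ 17.962 in
Ia = 0.2·(21500/1197) = 4300/1197 in ≈ 3.592 in

S = 21500/1197 in ≈ 17.962 in; Ia = 4300/1197 in ≈ 3.592 in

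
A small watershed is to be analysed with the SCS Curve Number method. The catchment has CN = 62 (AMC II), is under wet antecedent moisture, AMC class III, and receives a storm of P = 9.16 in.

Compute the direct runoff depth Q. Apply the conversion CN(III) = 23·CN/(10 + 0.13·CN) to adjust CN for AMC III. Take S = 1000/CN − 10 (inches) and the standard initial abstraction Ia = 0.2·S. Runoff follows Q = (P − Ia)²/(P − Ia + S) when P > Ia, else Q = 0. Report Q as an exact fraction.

Q = 23647365729/3587762525 in ≈ 6.591 in

Adjust CN=62 to AMC III: 23·62/(10 + 0.13·62) → 1426 ÷ (903/50) = 71300/903 ≈ 78.959
Retention S: 1000/CN − 10 with CN=78.959 → S = 1900/713 ≈ 2.665 in
Initial abstraction Ia = S/5 = (1900/713)/5 = 380/713 ≈ 0.533 in
Excess rainfall: 9.160 − 0.533 = 8.627 in; P > Ia so Q > 0
Runoff Q = (P−Ia)²/(P−Ia+S) = (8.627)²/(8.627+2.665) = 23647365729/3587762525 ≈ 6.591 in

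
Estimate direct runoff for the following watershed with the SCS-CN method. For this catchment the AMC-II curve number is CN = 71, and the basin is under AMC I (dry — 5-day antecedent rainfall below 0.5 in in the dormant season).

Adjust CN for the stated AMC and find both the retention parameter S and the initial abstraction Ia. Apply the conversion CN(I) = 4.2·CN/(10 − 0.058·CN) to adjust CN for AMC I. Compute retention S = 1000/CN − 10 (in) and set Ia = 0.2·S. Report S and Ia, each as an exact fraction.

S = 14500/1491 in ≈ 9.725 in; Ia = 2900/1491 in ≈ 1.945 in

CN(I) from CN(II)=71: (4.2·71)/(10 − 0.058·71) = 149100/2941 ≈ 50.697
S = 1000/(149100/2941) − 10 = 14500/1491 in ≈ 9.725 in
Ia = 0.2S: 0.2·9.725 = 1.945 in (exactly 2900/1491)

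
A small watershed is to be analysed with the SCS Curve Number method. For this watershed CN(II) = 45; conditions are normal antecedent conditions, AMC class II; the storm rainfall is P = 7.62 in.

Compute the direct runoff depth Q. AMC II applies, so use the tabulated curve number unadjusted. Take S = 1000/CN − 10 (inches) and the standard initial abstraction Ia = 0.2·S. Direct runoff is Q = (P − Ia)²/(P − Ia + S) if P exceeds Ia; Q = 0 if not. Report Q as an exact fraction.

Q = 5424241/3523050 in ≈ 1.540 in

Average conditions: CN = 45 (no AMC adjustment).
Retention S: 1000/CN − 10 with CN=45.000 → S = 110/9 ≈ 12.222 in
Initial abstraction Ia = S/5 = (110/9)/5 = 22/9 ≈ 2.444 in
Since P=7.620 > Ia=2.444: effective rainfall P−Ia = 2329/450 in
Q: (2329/450)² ÷ (7829/450) = 5424241/3523050 in (≈ 1.540 in)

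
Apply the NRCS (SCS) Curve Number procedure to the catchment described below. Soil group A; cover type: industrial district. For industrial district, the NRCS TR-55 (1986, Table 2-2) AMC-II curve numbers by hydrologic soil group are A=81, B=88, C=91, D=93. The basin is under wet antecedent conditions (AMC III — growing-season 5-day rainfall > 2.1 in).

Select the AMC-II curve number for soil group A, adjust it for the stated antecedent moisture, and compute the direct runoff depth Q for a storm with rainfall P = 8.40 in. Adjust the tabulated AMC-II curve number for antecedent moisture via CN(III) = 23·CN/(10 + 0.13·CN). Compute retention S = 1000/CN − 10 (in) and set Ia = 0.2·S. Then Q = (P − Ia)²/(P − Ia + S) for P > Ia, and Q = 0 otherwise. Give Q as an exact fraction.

NRCS table: industrial district, soil group A → CN(II) = 81
Wet (AMC III): CN(III) = 23·81/(10 + 0.13·81) = 1863/(2053/100) = 186300/2053 ≈ 90.745
Max retention: S = 1000/(186300/2053) − 10 = 1900/1863 in (≈ 1.020 in)
Ia = 0.2·(1900/1863) = 380/1863 in ≈ 0.204 in
P − Ia = 8.400 − 0.204 = 76346/9315 ≈ 8.196 in (> 0, runoff occurs)
Q = (76346/9315)²/((76346/9315) + 1900/1863) = (5828711716/86769225)/(85846/9315) = 2914355858/399827745 in ≈ 7.289 in

Q = 2914355858/399827745 in ≈ 7.289 in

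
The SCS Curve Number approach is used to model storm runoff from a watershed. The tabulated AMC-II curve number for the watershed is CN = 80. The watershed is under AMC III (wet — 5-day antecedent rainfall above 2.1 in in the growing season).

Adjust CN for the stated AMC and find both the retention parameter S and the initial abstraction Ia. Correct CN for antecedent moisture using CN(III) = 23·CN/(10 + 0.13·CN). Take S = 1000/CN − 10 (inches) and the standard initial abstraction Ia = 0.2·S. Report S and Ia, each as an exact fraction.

CN(III) from CN(II)=80: (23·80)/(10 + 0.13·80) = 4600/51 ≈ 90.196
Max retention: S = 1000/(4600/51) − 10 = 25/23 in (≈ 1.087 in)
Ia = 0.2S: 0.2·1.087 = 0.217 in (exactly 5/23)

S = 25/23 in ≈ 1.087 in; Ia = 5/23 in ≈ 0.217 in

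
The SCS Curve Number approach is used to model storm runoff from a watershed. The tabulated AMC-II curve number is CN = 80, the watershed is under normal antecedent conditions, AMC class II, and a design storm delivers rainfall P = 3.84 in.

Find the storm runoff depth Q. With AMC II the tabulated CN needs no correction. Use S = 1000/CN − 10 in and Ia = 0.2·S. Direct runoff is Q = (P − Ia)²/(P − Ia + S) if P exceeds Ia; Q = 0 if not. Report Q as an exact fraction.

AMC II — tabulated CN = 80 applies directly.
Max retention: S = 1000/80 − 10 = 5/2 in (≈ 2.500 in)
Initial abstraction Ia = S/5 = (5/2)/5 = 1/2 ≈ 0.500 in
Since P=3.840 > Ia=0.500: effective rainfall P−Ia = 167/50 in
Runoff Q = (P−Ia)²/(P−Ia+S) = (3.340)²/(3.340+2.500) = 27889/14600 ≈ 1.910 in

Q = 27889/14600 in ≈ 1.910 in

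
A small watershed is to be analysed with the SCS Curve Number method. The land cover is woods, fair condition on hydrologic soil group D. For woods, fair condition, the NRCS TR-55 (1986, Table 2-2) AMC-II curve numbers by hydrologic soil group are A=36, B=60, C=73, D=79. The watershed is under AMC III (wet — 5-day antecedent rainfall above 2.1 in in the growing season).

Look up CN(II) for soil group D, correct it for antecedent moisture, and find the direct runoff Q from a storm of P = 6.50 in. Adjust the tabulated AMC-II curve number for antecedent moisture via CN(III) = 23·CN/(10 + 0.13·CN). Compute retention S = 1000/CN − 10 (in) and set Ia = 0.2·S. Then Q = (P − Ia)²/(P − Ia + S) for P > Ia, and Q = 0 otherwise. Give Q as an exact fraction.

NRCS table: woods, fair condition, soil group D → CN(II) = 79
CN(III) from CN(II)=79: (23·79)/(10 + 0.13·79) = 181700/2027 ≈ 89.640
Max retention: S = 1000/(181700/2027) − 10 = 2100/1817 in (≈ 1.156 in)
Initial abstraction Ia = S/5 = (2100/1817)/5 = 420/1817 ≈ 0.231 in
P − Ia = 6.500 − 0.231 = 22781/3634 ≈ 6.269 in (> 0, runoff occurs)
Runoff Q = (P−Ia)²/(P−Ia+S) = (6.269)²/(6.269+1.156) = 518973961/98048954 ≈ 5.293 in

Q = 518973961/98048954 in ≈ 5.293 in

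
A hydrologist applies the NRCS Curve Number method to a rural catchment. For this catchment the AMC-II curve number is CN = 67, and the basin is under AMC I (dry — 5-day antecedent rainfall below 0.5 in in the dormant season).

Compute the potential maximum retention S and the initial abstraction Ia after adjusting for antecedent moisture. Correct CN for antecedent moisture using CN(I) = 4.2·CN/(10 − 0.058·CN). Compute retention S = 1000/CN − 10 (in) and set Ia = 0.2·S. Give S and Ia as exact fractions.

CN(I) from CN(II)=67: (4.2·67)/(10 − 0.058·67) = 46900/1019 ≈ 46.026
Max retention: S = 1000/(46900/1019) − 10 = 5500/469 in (≈ 11.727 in)
Ia = 0.2S: 0.2·11.727 = 2.345 in (exactly 1100/469)

S = 5500/469 in ≈ 11.727 in; Ia = 1100/469 in ≈ 2.345 in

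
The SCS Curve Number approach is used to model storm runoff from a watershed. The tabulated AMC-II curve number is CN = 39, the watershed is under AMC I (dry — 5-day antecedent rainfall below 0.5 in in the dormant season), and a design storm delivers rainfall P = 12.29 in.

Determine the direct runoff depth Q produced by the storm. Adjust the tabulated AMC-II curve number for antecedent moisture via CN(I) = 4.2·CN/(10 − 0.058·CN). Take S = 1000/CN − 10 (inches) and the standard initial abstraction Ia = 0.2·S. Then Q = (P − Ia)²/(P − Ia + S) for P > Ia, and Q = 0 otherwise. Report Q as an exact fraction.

CN(I) from CN(II)=39: (4.2·39)/(10 − 0.058·39) = 81900/3869 ≈ 21.168
Max retention: S = 1000/(81900/3869) − 10 = 30500/819 in (≈ 37.241 in)
Initial abstraction Ia = S/5 = (30500/819)/5 = 6100/819 ≈ 7.448 in
P − Ia = 12.290 − 7.448 = 396551/81900 ≈ 4.842 in (> 0, runoff occurs)
Q: (396551/81900)² ÷ (3446551/81900) = 157252695601/282272526900 in (≈ 0.557 in)

Q = 157252695601/282272526900 in ≈ 0.557 in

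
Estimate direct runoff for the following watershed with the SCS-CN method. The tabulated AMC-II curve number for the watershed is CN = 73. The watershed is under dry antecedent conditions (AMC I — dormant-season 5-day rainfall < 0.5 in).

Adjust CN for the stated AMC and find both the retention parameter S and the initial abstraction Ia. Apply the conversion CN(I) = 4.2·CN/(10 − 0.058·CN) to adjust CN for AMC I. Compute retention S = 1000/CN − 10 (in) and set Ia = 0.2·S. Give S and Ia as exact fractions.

S = 4500/511 in ≈ 8.806 in; Ia = 900/511 in ≈ 1.761 in

CN(I) from CN(II)=73: (4.2·73)/(10 − 0.058·73) = 51100/961 ≈ 53.174
S = 1000/(51100/961) − 10 = 4500/511 in ≈ 8.806 in
Ia = 0.2·(4500/511) = 900/511 in ≈ 1.761 in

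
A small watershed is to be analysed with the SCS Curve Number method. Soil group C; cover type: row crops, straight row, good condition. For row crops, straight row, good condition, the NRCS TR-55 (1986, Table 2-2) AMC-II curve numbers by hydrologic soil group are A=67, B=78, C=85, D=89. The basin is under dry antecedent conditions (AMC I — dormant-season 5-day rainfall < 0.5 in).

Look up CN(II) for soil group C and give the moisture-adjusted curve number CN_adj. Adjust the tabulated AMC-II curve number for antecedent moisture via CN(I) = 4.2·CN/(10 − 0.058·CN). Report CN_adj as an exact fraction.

CN_adj = 11900/169 ≈ 70.414

NRCS table: row crops, straight row, good condition, soil group C → CN(II) = 85
Adjust CN=85 to AMC I: 4.2·85/(10 − 0.058·85) → 357 ÷ (507/100) = 11900/169 ≈ 70.414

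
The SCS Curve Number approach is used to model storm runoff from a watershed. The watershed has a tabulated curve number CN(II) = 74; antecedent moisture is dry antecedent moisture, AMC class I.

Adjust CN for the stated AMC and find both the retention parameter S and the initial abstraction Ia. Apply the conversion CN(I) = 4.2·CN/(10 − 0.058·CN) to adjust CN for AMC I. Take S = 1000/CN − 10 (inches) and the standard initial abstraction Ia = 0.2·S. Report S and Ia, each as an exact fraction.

Adjust CN=74 to AMC I: 4.2·74/(10 − 0.058·74) → (1554/5) ÷ (1427/250) = 77700/1427 ≈ 54.450
S = 1000/(77700/1427) − 10 = 6500/777 in ≈ 8.366 in
Ia = 0.2·(6500/777) = 1300/777 in ≈ 1.673 in

S = 6500/777 in ≈ 8.366 in; Ia = 1300/777 in ≈ 1.673 in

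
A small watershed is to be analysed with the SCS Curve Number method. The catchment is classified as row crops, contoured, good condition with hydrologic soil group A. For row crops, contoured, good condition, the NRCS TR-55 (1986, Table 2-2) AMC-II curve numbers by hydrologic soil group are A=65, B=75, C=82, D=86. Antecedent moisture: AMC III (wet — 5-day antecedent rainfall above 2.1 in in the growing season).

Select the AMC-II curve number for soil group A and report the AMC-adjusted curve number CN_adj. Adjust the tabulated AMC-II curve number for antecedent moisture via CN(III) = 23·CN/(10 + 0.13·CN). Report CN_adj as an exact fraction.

NRCS table: row crops, contoured, good condition, soil group A → CN(II) = 65
Wet (AMC III): CN(III) = 23·65/(10 + 0.13·65) = 1495/(369/20) = 29900/369 ≈ 81.030

CN_adj = 29900/369 ≈ 81.030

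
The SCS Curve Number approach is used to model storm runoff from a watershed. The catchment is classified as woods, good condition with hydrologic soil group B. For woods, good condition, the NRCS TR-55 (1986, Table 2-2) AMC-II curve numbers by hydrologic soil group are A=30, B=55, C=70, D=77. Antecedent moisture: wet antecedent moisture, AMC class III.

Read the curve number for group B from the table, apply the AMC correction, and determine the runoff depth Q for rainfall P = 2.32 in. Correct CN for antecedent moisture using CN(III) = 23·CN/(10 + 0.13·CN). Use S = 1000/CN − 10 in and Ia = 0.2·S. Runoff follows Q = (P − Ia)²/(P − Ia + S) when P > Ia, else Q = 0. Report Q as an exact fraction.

NRCS table: woods, good condition, soil group B → CN(II) = 55
CN(III) from CN(II)=55: (23·55)/(10 + 0.13·55) = 25300/343 ≈ 73.761
Max retention: S = 1000/(25300/343) − 10 = 900/253 in (≈ 3.557 in)
Initial abstraction Ia = S/5 = (900/253)/5 = 180/253 ≈ 0.711 in
P − Ia = 2.320 − 0.711 = 10174/6325 ≈ 1.609 in (> 0, runoff occurs)
Q = (10174/6325)²/((10174/6325) + 900/253) = (103510276/40005625)/(32674/6325) = 51755138/103331525 in ≈ 0.501 in

Q = 51755138/103331525 in ≈ 0.501 in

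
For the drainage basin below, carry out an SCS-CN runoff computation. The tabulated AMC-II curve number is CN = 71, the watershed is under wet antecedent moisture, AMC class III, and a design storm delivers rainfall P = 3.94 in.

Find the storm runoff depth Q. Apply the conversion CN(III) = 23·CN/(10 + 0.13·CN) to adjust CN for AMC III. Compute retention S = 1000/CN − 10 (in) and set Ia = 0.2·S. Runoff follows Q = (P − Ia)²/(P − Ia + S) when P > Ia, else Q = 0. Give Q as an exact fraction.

Q = 85673875401/35738286650 in ≈ 2.397 in

CN(III) from CN(II)=71: (23·71)/(10 + 0.13·71) = 163300/1923 ≈ 84.919
Retention S: 1000/CN − 10 with CN=84.919 → S = 2900/1633 ≈ 1.776 in
Ia = 0.2S: 0.2·1.776 = 0.355 in (exactly 580/1633)
Since P=3.940 > Ia=0.355: effective rainfall P−Ia = 292701/81650 in
Runoff Q = (P−Ia)²/(P−Ia+S) = (3.585)²/(3.585+1.776) = 85673875401/35738286650 ≈ 2.397 in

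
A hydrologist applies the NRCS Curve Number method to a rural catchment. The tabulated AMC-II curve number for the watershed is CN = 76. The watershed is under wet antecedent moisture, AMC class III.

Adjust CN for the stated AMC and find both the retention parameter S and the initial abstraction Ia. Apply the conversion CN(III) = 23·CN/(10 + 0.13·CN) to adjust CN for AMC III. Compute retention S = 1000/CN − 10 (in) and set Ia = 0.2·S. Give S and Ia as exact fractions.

Adjust CN=76 to AMC III: 23·76/(10 + 0.13·76) → 1748 ÷ (497/25) = 43700/497 ≈ 87.928
Max retention: S = 1000/(43700/497) − 10 = 600/437 in (≈ 1.373 in)
Ia = 0.2S: 0.2·1.373 = 0.275 in (exactly 120/437)

S = 600/437 in ≈ 1.373 in; Ia = 120/437 in ≈ 0.275 in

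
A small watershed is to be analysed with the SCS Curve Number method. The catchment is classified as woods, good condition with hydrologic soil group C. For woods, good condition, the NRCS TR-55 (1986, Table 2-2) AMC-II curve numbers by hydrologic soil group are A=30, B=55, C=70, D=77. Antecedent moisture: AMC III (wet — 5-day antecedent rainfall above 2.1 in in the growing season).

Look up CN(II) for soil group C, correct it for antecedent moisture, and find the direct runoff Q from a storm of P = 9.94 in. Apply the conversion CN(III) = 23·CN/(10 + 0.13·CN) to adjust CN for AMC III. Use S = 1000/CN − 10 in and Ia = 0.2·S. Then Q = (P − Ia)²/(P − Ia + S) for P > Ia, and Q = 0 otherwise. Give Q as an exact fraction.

Q = 5931618289/740736850 in ≈ 8.008 in

NRCS table: woods, good condition, soil group C → CN(II) = 70
CN(III) from CN(II)=70: (23·70)/(10 + 0.13·70) = 16100/191 ≈ 84.293
S = 1000/(16100/191) − 10 = 300/161 in ≈ 1.863 in
Ia = 0.2S: 0.2·1.863 = 0.373 in (exactly 60/161)
Since P=9.940 > Ia=0.373: effective rainfall P−Ia = 77017/8050 in
Q = (77017/8050)²/((77017/8050) + 300/161) = (5931618289/64802500)/(92017/8050) = 5931618289/740736850 in ≈ 8.008 in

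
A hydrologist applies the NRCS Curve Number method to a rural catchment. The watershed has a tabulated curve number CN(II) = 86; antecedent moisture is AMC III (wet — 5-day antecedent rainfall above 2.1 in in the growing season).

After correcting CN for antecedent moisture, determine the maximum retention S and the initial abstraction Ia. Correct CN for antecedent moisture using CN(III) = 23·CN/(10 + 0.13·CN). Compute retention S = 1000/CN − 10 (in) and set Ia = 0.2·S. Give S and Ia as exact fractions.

CN(III) from CN(II)=86: (23·86)/(10 + 0.13·86) = 98900/1059 ≈ 93.390
Max retention: S = 1000/(98900/1059) − 10 = 700/989 in (≈ 0.708 in)
Ia = 0.2·(700/989) = 140/989 in ≈ 0.142 in

S = 700/989 in ≈ 0.708 in; Ia = 140/989 in ≈ 0.142 in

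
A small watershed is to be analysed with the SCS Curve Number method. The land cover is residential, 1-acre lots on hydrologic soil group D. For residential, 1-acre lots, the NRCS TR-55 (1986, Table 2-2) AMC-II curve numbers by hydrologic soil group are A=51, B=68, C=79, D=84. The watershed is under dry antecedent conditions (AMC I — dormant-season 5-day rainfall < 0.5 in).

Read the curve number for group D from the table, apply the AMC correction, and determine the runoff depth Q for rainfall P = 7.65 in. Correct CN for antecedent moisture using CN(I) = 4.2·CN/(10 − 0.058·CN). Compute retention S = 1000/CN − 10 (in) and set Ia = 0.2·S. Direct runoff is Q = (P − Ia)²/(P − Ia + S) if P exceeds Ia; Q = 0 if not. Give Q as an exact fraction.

NRCS table: residential, 1-acre lots, soil group D → CN(II) = 84
CN(I) from CN(II)=84: (4.2·84)/(10 − 0.058·84) = 44100/641 ≈ 68.799
S = 1000/(44100/641) − 10 = 2000/441 in ≈ 4.535 in
Initial abstraction Ia = S/5 = (2000/441)/5 = 400/441 ≈ 0.907 in
P − Ia = 7.650 − 0.907 = 59473/8820 ≈ 6.743 in (> 0, runoff occurs)
Runoff Q = (P−Ia)²/(P−Ia+S) = (6.743)²/(6.743+4.535) = 3537037729/877351860 ≈ 4.031 in

Q = 3537037729/877351860 in ≈ 4.031 in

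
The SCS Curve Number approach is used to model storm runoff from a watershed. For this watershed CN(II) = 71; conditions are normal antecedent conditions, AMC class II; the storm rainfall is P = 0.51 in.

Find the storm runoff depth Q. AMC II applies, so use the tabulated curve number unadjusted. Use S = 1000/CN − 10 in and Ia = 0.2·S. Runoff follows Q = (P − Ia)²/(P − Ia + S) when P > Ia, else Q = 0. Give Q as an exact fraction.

Q = 0 in ≈ 0.000 in

CN(II) = 71; AMC II needs no correction.
Retention S: 1000/CN − 10 with CN=71.000 → S = 290/71 ≈ 4.085 in
Ia = 0.2S: 0.2·4.085 = 0.817 in (exactly 58/71)
P = 0.510 ≤ Ia = 0.817 in: entire storm abstracted, Q = 0.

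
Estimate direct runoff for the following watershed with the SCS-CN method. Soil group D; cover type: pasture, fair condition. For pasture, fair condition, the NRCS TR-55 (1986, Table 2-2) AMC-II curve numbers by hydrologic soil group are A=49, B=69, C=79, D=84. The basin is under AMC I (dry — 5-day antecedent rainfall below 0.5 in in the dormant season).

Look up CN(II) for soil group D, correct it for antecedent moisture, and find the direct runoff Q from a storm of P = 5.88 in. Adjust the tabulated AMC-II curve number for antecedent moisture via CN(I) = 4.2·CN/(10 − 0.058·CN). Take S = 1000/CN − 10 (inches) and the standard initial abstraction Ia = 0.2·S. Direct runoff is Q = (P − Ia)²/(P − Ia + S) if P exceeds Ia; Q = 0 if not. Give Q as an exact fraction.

Q = 3005999929/1155717675 in ≈ 2.601 in

NRCS table: pasture, fair condition, soil group D → CN(II) = 84
Dry (AMC I): CN(I) = 4.2·84/(10 − 0.058·84) = (1764/5)/(641/125) = 44100/641 ≈ 68.799
S = 1000/(44100/641) − 10 = 2000/441 in ≈ 4.535 in
Ia = 0.2·(2000/441) = 400/441 in ≈ 0.907 in
Since P=5.880 > Ia=0.907: effective rainfall P−Ia = 54827/11025 in
Q: (54827/11025)² ÷ (104827/11025) = 3005999929/1155717675 in (≈ 2.601 in)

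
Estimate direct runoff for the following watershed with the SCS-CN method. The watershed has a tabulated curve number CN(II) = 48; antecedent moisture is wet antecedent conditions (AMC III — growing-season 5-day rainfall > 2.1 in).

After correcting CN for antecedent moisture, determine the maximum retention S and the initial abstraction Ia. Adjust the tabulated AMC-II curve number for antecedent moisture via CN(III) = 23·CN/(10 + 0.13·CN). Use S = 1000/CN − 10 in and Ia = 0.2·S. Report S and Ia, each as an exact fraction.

S = 325/69 in ≈ 4.710 in; Ia = 65/69 in ≈ 0.942 in

Adjust CN=48 to AMC III: 23·48/(10 + 0.13·48) → 1104 ÷ (406/25) = 13800/203 ≈ 67.980
Max retention: S = 1000/(13800/203) − 10 = 325/69 in (≈ 4.710 in)
Ia = 0.2S: 0.2·4.710 = 0.942 in (exactly 65/69)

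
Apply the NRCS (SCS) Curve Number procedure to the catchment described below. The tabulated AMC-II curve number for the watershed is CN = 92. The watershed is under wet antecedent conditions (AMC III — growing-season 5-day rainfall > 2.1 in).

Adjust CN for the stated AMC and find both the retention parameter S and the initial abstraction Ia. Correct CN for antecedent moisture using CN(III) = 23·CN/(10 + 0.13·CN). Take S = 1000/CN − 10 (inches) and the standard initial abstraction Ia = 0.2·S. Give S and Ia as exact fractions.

CN(III) from CN(II)=92: (23·92)/(10 + 0.13·92) = 52900/549 ≈ 96.357
Retention S: 1000/CN − 10 with CN=96.357 → S = 200/529 ≈ 0.378 in
Ia = 0.2S: 0.2·0.378 = 0.076 in (exactly 40/529)

S = 200/529 in ≈ 0.378 in; Ia = 40/529 in ≈ 0.076 in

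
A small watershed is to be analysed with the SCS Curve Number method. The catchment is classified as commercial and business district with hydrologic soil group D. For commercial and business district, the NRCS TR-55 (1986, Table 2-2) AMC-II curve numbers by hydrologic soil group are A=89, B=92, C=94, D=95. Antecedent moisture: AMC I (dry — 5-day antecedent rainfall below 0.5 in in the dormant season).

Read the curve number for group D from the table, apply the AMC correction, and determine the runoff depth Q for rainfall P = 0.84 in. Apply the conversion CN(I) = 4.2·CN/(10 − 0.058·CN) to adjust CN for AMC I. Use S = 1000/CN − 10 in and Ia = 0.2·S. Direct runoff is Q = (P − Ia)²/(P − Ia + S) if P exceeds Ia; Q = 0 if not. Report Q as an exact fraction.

Q = 34562641/183330525 in ≈ 0.189 in

NRCS table: commercial and business district, soil group D → CN(II) = 95
Dry (AMC I): CN(I) = 4.2·95/(10 − 0.058·95) = 399/(449/100) = 39900/449 ≈ 88.864
Max retention: S = 1000/(39900/449) − 10 = 500/399 in (≈ 1.253 in)
Initial abstraction Ia = S/5 = (500/399)/5 = 100/399 ≈ 0.251 in
P − Ia = 0.840 − 0.251 = 5879/9975 ≈ 0.589 in (> 0, runoff occurs)
Q: (5879/9975)² ÷ (18379/9975) = 34562641/183330525 in (≈ 0.189 in)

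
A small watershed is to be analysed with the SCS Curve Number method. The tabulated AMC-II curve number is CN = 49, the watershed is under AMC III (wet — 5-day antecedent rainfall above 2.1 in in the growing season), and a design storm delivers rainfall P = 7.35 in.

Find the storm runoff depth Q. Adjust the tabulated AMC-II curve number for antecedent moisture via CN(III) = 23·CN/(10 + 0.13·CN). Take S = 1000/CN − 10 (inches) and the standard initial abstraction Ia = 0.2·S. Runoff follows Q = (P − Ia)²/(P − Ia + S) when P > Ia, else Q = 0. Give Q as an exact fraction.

Adjust CN=49 to AMC III: 23·49/(10 + 0.13·49) → 1127 ÷ (1637/100) = 112700/1637 ≈ 68.845
Retention S: 1000/CN − 10 with CN=68.845 → S = 5100/1127 ≈ 4.525 in
Ia = 0.2·(5100/1127) = 1020/1127 in ≈ 0.905 in
Excess rainfall: 7.350 − 0.905 = 6.445 in; P > Ia so Q > 0
Q = (145269/22540)²/((145269/22540) + 5100/1127) = (21103082361/508051600)/(247269/22540) = 7034360787/1857814420 in ≈ 3.786 in

Q = 7034360787/1857814420 in ≈ 3.786 in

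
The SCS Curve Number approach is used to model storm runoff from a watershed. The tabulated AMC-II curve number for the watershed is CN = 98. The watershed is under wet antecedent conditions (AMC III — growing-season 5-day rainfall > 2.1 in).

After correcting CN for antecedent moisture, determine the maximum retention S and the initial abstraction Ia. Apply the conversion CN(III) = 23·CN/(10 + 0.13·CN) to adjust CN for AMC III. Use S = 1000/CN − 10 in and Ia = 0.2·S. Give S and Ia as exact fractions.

S = 100/1127 in ≈ 0.089 in; Ia = 20/1127 in ≈ 0.018 in

CN(III) from CN(II)=98: (23·98)/(10 + 0.13·98) = 112700/1137 ≈ 99.120
S = 1000/(112700/1137) − 10 = 100/1127 in ≈ 0.089 in
Ia = 0.2S: 0.2·0.089 = 0.018 in (exactly 20/1127)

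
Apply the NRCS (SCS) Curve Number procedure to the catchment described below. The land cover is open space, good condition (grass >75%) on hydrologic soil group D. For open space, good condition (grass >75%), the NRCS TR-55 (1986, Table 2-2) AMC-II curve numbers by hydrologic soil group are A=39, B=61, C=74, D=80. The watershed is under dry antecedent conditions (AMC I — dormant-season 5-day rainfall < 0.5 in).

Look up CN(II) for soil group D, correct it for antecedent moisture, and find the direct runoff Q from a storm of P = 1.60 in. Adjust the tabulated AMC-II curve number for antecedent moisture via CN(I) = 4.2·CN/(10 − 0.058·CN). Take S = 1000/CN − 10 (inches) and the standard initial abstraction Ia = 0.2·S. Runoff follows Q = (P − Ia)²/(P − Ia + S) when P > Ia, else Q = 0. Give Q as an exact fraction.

Q = 1849/70140 in ≈ 0.026 in

NRCS table: open space, good condition (grass >75%), soil group D → CN(II) = 80
Adjust CN=80 to AMC I: 4.2·80/(10 − 0.058·80) → 336 ÷ (134/25) = 4200/67 ≈ 62.687
S = 1000/(4200/67) − 10 = 125/21 in ≈ 5.952 in
Ia = 0.2S: 0.2·5.952 = 1.190 in (exactly 25/21)
P − Ia = 1.600 − 1.190 = 43/105 ≈ 0.410 in (> 0, runoff occurs)
Q: (43/105)² ÷ (668/105) = 1849/70140 in (≈ 0.026 in)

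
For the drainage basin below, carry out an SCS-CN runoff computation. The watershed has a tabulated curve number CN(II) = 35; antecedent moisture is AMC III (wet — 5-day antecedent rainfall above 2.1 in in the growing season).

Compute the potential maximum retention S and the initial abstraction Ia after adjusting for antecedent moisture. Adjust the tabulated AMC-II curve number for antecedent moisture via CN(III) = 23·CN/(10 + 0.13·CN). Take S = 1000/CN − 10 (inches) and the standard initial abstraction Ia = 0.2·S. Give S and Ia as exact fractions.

Wet (AMC III): CN(III) = 23·35/(10 + 0.13·35) = 805/(291/20) = 16100/291 ≈ 55.326
Retention S: 1000/CN − 10 with CN=55.326 → S = 1300/161 ≈ 8.075 in
Ia = 0.2S: 0.2·8.075 = 1.615 in (exactly 260/161)

S = 1300/161 in ≈ 8.075 in; Ia = 260/161 in ≈ 1.615 in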